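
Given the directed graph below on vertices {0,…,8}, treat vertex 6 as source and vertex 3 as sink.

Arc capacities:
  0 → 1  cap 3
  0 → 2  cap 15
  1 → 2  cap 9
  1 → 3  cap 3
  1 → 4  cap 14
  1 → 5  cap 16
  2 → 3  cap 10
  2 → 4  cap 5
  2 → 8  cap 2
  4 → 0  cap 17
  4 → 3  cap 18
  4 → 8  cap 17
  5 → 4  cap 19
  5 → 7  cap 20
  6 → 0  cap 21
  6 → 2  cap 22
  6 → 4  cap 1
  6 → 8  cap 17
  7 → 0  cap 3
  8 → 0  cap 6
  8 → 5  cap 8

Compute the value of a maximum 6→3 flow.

Maximum flow value: 27

augment #1: 6→2→3 bottleneck 10, total now 10
augment #2: 6→4→3 bottleneck 1, total now 11
augment #3: 6→0→1→3 bottleneck 3, total now 14
augment #4: 6→2→4→3 bottleneck 5, total now 19
augment #5: 6→8→5→4→3 bottleneck 8, total now 27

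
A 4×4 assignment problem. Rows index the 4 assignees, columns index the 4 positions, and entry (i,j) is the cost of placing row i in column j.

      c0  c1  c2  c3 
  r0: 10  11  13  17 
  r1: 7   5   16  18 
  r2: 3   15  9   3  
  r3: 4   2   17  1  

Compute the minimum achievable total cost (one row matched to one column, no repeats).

Minimum assignment cost: 22

optimal assignment: row0→col2 (cost 13), row1→col1 (cost 5), row2→col0 (cost 3), row3→col3 (cost 1)
total = 13 + 5 + 3 + 1 = 22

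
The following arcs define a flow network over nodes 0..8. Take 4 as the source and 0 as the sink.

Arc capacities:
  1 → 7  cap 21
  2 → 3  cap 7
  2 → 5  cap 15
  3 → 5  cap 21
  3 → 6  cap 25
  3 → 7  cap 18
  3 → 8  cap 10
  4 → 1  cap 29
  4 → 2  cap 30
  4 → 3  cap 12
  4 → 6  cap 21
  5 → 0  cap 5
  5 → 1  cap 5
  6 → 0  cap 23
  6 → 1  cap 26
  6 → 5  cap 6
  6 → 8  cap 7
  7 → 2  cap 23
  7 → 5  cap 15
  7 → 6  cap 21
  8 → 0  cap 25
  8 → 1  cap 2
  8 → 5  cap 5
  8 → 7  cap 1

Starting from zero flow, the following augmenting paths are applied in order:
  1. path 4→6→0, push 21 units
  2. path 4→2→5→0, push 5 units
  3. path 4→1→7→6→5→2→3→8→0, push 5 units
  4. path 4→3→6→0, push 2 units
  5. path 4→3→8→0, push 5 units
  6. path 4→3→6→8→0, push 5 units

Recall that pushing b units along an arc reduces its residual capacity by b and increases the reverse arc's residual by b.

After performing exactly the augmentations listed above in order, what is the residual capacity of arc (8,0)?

after path 1 (4→6→0, push 21): res(8,0)=25
after path 2 (4→2→5→0, push 5): res(8,0)=25
after path 3 (4→1→7→6→5→2→3→8→0, push 5): res(8,0)=20
after path 4 (4→3→6→0, push 2): res(8,0)=20
after path 5 (4→3→8→0, push 5): res(8,0)=15
after path 6 (4→3→6→8→0, push 5): res(8,0)=10

Residual capacity of (8,0): 10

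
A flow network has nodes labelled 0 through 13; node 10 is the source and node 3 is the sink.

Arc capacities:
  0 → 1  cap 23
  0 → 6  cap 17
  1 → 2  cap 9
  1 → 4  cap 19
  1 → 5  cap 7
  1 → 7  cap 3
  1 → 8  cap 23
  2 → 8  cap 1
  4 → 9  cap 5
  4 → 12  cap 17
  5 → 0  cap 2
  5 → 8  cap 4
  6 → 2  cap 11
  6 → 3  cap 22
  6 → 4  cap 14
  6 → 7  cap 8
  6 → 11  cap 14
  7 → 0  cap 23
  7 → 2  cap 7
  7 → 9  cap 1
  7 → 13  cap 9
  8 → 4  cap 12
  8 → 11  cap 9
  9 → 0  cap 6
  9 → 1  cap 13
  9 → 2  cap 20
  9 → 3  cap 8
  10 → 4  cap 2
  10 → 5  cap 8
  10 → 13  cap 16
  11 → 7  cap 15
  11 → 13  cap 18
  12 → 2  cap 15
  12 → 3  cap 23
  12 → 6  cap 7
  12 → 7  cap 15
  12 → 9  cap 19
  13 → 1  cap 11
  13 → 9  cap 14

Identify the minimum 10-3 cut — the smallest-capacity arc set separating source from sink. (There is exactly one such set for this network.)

augment #1: 10→4→9→3 push 2
augment #2: 10→13→9→3 push 6
augment #3: 10→5→0→6→3 push 2
augment #4: 10→5→8→4→12→3 push 4
augment #5: 10→13→1→4→12→3 push 10
max flow = 24; residual-reachable set from 10 gives S-side
cut edges (S→T): {(5,0), (5,8), (10,4), (10,13)} total cap 24

Min-cut arcs: {(5,0), (5,8), (10,4), (10,13)} (total capacity 24)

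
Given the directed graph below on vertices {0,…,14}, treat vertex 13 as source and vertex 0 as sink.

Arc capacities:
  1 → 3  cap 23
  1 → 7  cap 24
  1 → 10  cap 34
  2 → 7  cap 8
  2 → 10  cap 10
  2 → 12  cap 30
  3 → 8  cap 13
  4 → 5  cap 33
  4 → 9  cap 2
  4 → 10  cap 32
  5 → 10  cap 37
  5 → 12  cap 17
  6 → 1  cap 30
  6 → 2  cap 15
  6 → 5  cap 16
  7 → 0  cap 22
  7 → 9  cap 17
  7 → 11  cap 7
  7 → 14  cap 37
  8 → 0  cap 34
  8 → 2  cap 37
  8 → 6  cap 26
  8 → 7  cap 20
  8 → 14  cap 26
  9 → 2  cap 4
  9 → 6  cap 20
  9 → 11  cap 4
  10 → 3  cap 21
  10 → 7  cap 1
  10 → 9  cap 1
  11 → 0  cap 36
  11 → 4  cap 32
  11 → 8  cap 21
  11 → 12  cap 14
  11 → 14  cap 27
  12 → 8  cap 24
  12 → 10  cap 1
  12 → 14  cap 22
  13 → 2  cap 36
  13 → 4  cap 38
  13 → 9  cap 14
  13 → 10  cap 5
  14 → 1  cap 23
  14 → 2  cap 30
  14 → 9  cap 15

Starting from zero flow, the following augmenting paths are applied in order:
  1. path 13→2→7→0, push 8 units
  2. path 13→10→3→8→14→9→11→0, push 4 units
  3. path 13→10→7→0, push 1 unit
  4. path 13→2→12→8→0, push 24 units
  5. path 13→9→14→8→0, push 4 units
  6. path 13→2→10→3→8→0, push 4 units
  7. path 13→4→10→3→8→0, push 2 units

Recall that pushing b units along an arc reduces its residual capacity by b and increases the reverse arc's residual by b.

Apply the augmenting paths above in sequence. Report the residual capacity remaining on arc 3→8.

after path 1 (13→2→7→0, push 8): res(3,8)=13
after path 2 (13→10→3→8→14→9→11→0, push 4): res(3,8)=9
after path 3 (13→10→7→0, push 1): res(3,8)=9
after path 4 (13→2→12→8→0, push 24): res(3,8)=9
after path 5 (13→9→14→8→0, push 4): res(3,8)=9
after path 6 (13→2→10→3→8→0, push 4): res(3,8)=5
after path 7 (13→4→10→3→8→0, push 2): res(3,8)=3

Residual capacity of (3,8): 3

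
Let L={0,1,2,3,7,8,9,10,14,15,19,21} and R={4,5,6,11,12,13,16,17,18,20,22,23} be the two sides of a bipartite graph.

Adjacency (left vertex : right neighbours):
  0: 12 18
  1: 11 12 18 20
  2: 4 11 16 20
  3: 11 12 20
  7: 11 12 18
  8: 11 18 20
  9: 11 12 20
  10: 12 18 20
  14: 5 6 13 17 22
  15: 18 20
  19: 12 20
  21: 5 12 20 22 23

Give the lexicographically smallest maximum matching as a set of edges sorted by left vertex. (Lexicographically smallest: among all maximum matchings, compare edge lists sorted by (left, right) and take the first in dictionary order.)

|M| = 7 (so the lex-smallest maximum matching has 7 edges)
process left vertices in ascending order; for each, take the smallest-labelled available neighbour that still permits 7 edges overall, or leave it unmatched if none does
lex-smallest matching: {0-12, 1-11, 2-4, 3-20, 7-18, 14-5, 21-22}

Lex-smallest maximum matching: {(0,12), (1,11), (2,4), (3,20), (7,18), (14,5), (21,22)}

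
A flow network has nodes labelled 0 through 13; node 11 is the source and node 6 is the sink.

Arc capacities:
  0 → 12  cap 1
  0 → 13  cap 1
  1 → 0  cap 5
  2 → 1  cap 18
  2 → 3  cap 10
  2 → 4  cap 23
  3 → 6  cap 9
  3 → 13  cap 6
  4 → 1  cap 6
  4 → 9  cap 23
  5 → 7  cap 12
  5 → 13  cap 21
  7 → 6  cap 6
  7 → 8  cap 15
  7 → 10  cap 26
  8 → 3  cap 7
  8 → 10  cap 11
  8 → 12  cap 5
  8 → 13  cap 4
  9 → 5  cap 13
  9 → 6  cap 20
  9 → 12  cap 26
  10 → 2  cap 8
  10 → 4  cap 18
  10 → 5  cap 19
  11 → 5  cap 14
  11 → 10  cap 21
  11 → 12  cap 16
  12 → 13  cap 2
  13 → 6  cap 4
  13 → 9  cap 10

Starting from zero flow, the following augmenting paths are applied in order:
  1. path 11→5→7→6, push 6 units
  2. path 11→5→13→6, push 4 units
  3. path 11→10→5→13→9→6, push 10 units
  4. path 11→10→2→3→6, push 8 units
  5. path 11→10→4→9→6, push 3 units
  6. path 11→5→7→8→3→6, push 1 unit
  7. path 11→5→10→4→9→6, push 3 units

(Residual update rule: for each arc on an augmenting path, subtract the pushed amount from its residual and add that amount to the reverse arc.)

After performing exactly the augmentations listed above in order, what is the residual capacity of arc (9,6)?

after path 1 (11→5→7→6, push 6): res(9,6)=20
after path 2 (11→5→13→6, push 4): res(9,6)=20
after path 3 (11→10→5→13→9→6, push 10): res(9,6)=10
after path 4 (11→10→2→3→6, push 8): res(9,6)=10
after path 5 (11→10→4→9→6, push 3): res(9,6)=7
after path 6 (11→5→7→8→3→6, push 1): res(9,6)=7
after path 7 (11→5→10→4→9→6, push 3): res(9,6)=4

Residual capacity of (9,6): 4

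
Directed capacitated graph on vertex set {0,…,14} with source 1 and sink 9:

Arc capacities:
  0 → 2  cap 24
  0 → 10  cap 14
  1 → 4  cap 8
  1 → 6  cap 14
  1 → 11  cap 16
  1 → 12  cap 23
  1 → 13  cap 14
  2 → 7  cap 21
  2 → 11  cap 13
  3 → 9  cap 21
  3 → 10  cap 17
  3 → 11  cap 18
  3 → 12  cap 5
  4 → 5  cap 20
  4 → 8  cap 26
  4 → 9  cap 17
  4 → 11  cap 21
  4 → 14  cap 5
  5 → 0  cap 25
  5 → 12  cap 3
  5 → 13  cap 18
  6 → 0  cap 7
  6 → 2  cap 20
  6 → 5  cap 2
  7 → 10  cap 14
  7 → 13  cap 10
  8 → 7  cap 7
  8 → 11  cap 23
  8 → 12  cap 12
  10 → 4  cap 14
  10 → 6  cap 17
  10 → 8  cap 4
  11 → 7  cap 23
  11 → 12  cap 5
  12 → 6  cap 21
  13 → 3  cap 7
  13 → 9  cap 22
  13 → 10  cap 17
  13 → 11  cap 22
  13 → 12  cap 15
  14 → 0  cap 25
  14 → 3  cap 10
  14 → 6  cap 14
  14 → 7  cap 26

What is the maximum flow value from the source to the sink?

Maximum flow value: 48

augment #1: 1→4→9 bottleneck 8, total now 8
augment #2: 1→13→9 bottleneck 14, total now 22
augment #3: 1→6→5→13→9 bottleneck 2, total now 24
augment #4: 1→11→7→13→9 bottleneck 6, total now 30
augment #5: 1→6→0→10→4→9 bottleneck 7, total now 37
augment #6: 1→11→7→10→4→9 bottleneck 2, total now 39
augment #7: 1→11→7→13→3→9 bottleneck 4, total now 43
augment #8: 1→11→7→10→4→14→3→9 bottleneck 4, total now 47
augment #9: 1→6→2→7→10→4→14→3→9 bottleneck 1, total now 48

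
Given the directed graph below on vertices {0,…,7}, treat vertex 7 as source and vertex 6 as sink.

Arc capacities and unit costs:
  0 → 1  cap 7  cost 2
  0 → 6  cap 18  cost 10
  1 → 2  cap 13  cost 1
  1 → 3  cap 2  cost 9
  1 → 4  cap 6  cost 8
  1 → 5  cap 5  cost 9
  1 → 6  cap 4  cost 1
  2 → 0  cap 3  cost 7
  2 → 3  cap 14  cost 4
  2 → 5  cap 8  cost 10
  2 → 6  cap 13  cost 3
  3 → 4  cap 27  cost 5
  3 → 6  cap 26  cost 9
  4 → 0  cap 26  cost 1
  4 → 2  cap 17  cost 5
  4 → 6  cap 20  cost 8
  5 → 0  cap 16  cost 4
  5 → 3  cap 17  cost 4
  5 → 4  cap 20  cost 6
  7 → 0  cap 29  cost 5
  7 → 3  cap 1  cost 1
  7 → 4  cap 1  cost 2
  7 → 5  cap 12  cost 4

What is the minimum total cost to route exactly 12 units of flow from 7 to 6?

Minimum cost for 12 units: 130

shortest-cost path #1: 7→4→0→1→6 push 1 @ unit cost 6 (adds 6)
shortest-cost path #2: 7→0→1→6 push 3 @ unit cost 8 (adds 24)
shortest-cost path #3: 7→3→6 push 1 @ unit cost 10 (adds 10)
shortest-cost path #4: 7→0→1→2→6 push 3 @ unit cost 11 (adds 33)
shortest-cost path #5: 7→0→4→6 push 1 @ unit cost 12 (adds 12)
shortest-cost path #6: 7→0→6 push 3 @ unit cost 15 (adds 45)
total cost = 130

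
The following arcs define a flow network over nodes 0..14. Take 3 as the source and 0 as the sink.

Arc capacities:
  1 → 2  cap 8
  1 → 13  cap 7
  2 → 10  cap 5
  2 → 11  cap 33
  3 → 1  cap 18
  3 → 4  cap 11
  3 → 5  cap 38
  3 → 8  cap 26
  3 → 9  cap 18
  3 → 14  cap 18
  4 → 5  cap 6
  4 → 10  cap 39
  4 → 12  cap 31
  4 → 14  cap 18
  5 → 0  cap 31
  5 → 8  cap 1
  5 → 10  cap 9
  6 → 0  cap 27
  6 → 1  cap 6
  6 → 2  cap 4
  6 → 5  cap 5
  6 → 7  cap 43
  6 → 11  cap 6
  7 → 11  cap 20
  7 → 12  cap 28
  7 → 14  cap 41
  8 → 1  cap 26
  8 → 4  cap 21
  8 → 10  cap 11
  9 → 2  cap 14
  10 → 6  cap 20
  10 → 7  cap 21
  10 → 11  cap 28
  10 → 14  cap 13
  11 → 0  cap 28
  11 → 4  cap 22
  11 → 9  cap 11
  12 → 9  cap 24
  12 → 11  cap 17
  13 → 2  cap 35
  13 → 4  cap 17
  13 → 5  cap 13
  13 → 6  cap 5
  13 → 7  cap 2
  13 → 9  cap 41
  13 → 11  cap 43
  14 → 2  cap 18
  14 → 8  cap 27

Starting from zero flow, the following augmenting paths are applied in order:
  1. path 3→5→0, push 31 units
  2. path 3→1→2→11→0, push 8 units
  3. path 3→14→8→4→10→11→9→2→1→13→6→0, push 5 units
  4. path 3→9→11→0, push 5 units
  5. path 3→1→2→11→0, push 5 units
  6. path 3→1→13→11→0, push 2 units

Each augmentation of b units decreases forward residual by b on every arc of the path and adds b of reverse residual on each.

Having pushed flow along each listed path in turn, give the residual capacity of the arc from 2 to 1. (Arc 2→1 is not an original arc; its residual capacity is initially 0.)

after path 1 (3→5→0, push 31): res(2,1)=0
after path 2 (3→1→2→11→0, push 8): res(2,1)=8
after path 3 (3→14→8→4→10→11→9→2→1→13→6→0, push 5): res(2,1)=3
after path 4 (3→9→11→0, push 5): res(2,1)=3
after path 5 (3→1→2→11→0, push 5): res(2,1)=8
after path 6 (3→1→13→11→0, push 2): res(2,1)=8

Residual capacity of (2,1): 8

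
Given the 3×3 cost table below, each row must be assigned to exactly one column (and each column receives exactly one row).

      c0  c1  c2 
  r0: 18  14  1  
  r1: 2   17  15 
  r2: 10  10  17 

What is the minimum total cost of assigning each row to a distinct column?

optimal assignment: row0→col2 (cost 1), row1→col0 (cost 2), row2→col1 (cost 10)
total = 1 + 2 + 10 = 13

Minimum assignment cost: 13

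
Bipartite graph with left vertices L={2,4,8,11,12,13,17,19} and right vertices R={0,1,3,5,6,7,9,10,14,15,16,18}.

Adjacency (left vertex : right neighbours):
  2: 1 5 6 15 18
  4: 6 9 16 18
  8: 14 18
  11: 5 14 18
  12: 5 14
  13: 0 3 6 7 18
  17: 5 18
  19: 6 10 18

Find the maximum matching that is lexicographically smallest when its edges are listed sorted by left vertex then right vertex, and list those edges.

Lex-smallest maximum matching: {(2,1), (4,6), (8,14), (11,5), (13,0), (17,18), (19,10)}

|M| = 7 (so the lex-smallest maximum matching has 7 edges)
process left vertices in ascending order; for each, take the smallest-labelled available neighbour that still permits 7 edges overall, or leave it unmatched if none does
lex-smallest matching: {2-1, 4-6, 8-14, 11-5, 13-0, 17-18, 19-10}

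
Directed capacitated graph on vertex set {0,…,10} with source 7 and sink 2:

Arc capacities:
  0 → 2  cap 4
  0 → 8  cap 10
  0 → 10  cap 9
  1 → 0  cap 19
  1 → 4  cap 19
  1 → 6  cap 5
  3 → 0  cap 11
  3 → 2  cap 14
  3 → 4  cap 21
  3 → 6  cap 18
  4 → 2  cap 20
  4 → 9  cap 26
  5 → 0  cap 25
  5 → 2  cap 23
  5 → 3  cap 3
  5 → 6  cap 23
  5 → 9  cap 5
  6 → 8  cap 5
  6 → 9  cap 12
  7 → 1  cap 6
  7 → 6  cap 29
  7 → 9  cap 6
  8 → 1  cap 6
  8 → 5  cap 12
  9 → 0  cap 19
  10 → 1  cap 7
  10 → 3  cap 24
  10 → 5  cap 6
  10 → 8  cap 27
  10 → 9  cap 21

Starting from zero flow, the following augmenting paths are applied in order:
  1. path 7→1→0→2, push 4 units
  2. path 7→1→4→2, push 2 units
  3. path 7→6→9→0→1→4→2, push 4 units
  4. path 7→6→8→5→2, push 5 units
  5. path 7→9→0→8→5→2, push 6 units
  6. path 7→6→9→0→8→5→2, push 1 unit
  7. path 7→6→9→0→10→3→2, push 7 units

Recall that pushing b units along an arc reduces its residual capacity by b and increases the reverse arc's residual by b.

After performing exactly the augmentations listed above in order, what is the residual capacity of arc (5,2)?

Residual capacity of (5,2): 11

after path 1 (7→1→0→2, push 4): res(5,2)=23
after path 2 (7→1→4→2, push 2): res(5,2)=23
after path 3 (7→6→9→0→1→4→2, push 4): res(5,2)=23
after path 4 (7→6→8→5→2, push 5): res(5,2)=18
after path 5 (7→9→0→8→5→2, push 6): res(5,2)=12
after path 6 (7→6→9→0→8→5→2, push 1): res(5,2)=11
after path 7 (7→6→9→0→10→3→2, push 7): res(5,2)=11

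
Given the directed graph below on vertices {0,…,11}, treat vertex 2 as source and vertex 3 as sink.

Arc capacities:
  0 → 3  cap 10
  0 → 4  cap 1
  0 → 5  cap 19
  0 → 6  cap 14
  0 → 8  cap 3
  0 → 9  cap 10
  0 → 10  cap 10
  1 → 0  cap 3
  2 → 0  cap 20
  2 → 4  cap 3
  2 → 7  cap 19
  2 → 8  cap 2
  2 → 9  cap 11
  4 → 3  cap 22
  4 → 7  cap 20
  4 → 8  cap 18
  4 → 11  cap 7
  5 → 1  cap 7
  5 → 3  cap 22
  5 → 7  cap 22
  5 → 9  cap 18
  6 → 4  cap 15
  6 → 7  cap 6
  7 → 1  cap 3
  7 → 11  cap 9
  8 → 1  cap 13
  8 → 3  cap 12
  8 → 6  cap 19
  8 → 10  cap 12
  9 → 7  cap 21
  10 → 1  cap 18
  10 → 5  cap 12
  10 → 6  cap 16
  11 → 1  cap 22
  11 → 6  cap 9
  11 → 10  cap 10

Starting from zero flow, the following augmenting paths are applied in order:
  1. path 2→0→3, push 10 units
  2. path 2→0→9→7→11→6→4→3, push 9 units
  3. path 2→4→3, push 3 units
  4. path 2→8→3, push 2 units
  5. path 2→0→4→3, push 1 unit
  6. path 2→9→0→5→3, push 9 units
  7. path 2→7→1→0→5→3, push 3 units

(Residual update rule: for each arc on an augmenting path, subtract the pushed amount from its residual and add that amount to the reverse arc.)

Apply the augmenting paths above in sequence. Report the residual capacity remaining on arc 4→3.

Residual capacity of (4,3): 9

after path 1 (2→0→3, push 10): res(4,3)=22
after path 2 (2→0→9→7→11→6→4→3, push 9): res(4,3)=13
after path 3 (2→4→3, push 3): res(4,3)=10
after path 4 (2→8→3, push 2): res(4,3)=10
after path 5 (2→0→4→3, push 1): res(4,3)=9
after path 6 (2→9→0→5→3, push 9): res(4,3)=9
after path 7 (2→7→1→0→5→3, push 3): res(4,3)=9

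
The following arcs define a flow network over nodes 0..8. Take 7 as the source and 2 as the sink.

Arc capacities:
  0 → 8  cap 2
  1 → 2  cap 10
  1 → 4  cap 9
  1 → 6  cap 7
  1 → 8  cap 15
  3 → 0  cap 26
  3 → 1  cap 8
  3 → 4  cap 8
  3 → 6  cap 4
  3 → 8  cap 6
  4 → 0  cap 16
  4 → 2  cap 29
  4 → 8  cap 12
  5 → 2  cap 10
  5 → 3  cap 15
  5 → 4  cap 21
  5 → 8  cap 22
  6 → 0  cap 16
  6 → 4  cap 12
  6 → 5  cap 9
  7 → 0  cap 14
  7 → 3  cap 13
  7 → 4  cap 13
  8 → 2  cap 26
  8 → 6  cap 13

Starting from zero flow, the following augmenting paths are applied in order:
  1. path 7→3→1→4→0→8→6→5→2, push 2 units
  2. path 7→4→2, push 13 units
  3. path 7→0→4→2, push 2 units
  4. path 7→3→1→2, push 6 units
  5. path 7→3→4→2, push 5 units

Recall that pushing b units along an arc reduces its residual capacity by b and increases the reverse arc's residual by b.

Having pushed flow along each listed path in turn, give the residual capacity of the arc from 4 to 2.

Residual capacity of (4,2): 9

after path 1 (7→3→1→4→0→8→6→5→2, push 2): res(4,2)=29
after path 2 (7→4→2, push 13): res(4,2)=16
after path 3 (7→0→4→2, push 2): res(4,2)=14
after path 4 (7→3→1→2, push 6): res(4,2)=14
after path 5 (7→3→4→2, push 5): res(4,2)=9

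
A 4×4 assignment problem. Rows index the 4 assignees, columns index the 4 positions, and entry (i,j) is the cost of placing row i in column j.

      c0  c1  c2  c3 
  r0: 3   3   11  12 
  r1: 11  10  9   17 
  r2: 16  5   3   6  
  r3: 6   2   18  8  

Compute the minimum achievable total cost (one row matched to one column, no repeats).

optimal assignment: row0→col0 (cost 3), row1→col2 (cost 9), row2→col3 (cost 6), row3→col1 (cost 2)
total = 3 + 9 + 6 + 2 = 20

Minimum assignment cost: 20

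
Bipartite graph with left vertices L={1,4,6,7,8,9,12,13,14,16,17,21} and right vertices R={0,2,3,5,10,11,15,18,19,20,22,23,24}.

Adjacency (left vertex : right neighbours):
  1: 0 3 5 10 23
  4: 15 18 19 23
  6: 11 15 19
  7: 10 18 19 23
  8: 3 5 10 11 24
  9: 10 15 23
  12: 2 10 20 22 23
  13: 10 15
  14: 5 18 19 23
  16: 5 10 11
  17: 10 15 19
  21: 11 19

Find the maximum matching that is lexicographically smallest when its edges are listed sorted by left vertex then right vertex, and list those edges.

|M| = 10 (so the lex-smallest maximum matching has 10 edges)
process left vertices in ascending order; for each, take the smallest-labelled available neighbour that still permits 10 edges overall, or leave it unmatched if none does
lex-smallest matching: {1-0, 4-15, 6-11, 7-10, 8-3, 9-23, 12-2, 14-18, 16-5, 17-19}

Lex-smallest maximum matching: {(1,0), (4,15), (6,11), (7,10), (8,3), (9,23), (12,2), (14,18), (16,5), (17,19)}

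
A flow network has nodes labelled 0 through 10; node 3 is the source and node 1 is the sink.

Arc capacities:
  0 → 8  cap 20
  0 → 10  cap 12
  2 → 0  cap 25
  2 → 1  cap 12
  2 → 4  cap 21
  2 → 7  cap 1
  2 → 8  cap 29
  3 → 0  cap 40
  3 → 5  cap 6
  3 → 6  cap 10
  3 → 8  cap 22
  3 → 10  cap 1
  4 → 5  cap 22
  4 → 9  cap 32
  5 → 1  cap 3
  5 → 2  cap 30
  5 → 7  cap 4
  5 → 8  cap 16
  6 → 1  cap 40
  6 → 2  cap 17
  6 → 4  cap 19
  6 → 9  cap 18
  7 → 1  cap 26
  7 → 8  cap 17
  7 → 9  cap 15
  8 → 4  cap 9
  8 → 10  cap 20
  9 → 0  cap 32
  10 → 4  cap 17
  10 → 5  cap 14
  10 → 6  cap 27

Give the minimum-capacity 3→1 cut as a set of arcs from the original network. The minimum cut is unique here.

augment #1: 3→5→1 push 3
augment #2: 3→6→1 push 10
augment #3: 3→5→2→1 push 3
augment #4: 3→10→6→1 push 1
augment #5: 3→0→10→6→1 push 12
augment #6: 3→8→10→6→1 push 14
augment #7: 3→8→4→5→2→1 push 8
augment #8: 3→0→8→4→5→2→1 push 1
augment #9: 3→0→8→10→5→7→1 push 4
augment #10: 3→0→8→10→5→2→7→1 push 1
max flow = 57; residual-reachable set from 3 gives S-side
cut edges (S→T): {(2,1), (2,7), (3,6), (5,1), (5,7), (10,6)} total cap 57

Min-cut arcs: {(2,1), (2,7), (3,6), (5,1), (5,7), (10,6)} (total capacity 57)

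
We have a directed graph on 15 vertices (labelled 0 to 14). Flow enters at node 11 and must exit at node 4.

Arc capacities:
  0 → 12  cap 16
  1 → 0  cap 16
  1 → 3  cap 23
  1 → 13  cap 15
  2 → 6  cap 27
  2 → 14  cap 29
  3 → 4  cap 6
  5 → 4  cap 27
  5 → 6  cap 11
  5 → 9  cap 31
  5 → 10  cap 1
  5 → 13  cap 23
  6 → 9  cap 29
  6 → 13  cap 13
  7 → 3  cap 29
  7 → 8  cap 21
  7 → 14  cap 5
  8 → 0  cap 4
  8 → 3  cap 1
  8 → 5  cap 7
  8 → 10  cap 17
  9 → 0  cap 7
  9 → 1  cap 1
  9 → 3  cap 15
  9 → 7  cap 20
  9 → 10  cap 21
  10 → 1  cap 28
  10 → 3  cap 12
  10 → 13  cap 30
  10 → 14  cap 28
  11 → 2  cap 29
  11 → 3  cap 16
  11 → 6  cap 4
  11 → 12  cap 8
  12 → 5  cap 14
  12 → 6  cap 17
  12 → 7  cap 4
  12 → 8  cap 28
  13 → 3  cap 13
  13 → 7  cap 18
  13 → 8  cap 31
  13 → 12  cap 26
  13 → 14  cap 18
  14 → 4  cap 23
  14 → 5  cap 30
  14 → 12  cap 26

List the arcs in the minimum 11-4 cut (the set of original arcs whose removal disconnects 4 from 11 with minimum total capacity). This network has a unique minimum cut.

Min-cut arcs: {(3,4), (11,2), (11,6), (11,12)} (total capacity 47)

augment #1: 11→3→4 push 6
augment #2: 11→2→14→4 push 23
augment #3: 11→12→5→4 push 8
augment #4: 11→2→14→5→4 push 6
augment #5: 11→6→13→8→5→4 push 4
max flow = 47; residual-reachable set from 11 gives S-side
cut edges (S→T): {(3,4), (11,2), (11,6), (11,12)} total cap 47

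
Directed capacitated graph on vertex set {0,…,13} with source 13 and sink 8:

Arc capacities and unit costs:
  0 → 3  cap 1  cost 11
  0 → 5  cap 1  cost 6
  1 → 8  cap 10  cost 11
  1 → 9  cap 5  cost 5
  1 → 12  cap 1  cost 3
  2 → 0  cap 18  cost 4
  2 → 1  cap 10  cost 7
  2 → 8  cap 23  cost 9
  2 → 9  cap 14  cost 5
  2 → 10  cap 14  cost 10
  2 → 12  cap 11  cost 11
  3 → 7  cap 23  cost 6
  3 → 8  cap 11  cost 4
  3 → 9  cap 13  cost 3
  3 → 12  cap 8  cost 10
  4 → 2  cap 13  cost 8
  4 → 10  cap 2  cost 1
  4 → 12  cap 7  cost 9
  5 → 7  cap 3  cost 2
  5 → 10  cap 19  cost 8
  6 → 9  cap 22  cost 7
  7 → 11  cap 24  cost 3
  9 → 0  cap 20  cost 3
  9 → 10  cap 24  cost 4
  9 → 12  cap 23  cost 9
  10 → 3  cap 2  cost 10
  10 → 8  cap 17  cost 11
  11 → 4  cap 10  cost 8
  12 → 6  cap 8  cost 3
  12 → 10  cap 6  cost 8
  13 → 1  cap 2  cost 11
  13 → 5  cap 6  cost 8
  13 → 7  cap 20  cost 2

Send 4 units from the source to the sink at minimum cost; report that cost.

Minimum cost for 4 units: 94

shortest-cost path #1: 13→1→8 push 2 @ unit cost 22 (adds 44)
shortest-cost path #2: 13→7→11→4→10→8 push 2 @ unit cost 25 (adds 50)
total cost = 94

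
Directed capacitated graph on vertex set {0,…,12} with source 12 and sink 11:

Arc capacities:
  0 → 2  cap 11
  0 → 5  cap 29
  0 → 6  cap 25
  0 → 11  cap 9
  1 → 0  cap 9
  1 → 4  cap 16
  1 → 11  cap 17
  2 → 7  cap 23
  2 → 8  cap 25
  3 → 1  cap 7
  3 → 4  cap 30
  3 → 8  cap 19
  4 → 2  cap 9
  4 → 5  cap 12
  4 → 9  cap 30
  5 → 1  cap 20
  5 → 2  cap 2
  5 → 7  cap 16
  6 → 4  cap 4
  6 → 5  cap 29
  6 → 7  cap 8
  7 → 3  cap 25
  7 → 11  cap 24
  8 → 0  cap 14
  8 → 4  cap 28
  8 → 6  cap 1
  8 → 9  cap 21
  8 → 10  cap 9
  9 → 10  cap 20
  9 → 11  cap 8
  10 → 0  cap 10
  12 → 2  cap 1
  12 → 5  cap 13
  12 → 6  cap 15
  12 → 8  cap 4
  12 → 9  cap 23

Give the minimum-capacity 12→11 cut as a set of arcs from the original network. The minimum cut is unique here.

Min-cut arcs: {(9,11), (10,0), (12,2), (12,5), (12,6), (12,8)} (total capacity 51)

augment #1: 12→9→11 push 8
augment #2: 12→2→7→11 push 1
augment #3: 12→5→1→11 push 13
augment #4: 12→6→7→11 push 8
augment #5: 12→8→0→11 push 4
augment #6: 12→6→5→1→11 push 4
augment #7: 12→6→5→7→11 push 3
augment #8: 12→9→10→0→11 push 5
augment #9: 12→9→10→0→2→7→11 push 5
max flow = 51; residual-reachable set from 12 gives S-side
cut edges (S→T): {(9,11), (10,0), (12,2), (12,5), (12,6), (12,8)} total cap 51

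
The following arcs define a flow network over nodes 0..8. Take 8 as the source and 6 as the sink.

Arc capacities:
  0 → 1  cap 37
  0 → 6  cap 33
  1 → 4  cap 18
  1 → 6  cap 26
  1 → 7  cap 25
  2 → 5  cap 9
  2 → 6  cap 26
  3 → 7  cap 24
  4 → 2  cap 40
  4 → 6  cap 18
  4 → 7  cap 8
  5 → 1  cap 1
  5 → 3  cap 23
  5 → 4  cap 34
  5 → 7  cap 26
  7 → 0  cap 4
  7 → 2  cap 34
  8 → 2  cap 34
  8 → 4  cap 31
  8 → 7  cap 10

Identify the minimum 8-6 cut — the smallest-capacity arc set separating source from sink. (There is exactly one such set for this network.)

augment #1: 8→2→6 push 26
augment #2: 8→4→6 push 18
augment #3: 8→7→0→6 push 4
augment #4: 8→2→5→1→6 push 1
max flow = 49; residual-reachable set from 8 gives S-side
cut edges (S→T): {(2,6), (4,6), (5,1), (7,0)} total cap 49

Min-cut arcs: {(2,6), (4,6), (5,1), (7,0)} (total capacity 49)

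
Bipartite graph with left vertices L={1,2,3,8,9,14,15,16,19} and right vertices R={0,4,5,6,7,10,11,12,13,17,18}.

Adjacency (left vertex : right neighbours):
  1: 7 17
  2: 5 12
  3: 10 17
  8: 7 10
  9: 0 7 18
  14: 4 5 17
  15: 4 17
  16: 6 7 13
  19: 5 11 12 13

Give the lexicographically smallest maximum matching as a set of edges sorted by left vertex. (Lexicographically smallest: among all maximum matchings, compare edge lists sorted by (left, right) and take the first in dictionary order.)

Lex-smallest maximum matching: {(1,7), (2,12), (3,17), (8,10), (9,0), (14,5), (15,4), (16,6), (19,11)}

|M| = 9 (so the lex-smallest maximum matching has 9 edges)
process left vertices in ascending order; for each, take the smallest-labelled available neighbour that still permits 9 edges overall, or leave it unmatched if none does
lex-smallest matching: {1-7, 2-12, 3-17, 8-10, 9-0, 14-5, 15-4, 16-6, 19-11}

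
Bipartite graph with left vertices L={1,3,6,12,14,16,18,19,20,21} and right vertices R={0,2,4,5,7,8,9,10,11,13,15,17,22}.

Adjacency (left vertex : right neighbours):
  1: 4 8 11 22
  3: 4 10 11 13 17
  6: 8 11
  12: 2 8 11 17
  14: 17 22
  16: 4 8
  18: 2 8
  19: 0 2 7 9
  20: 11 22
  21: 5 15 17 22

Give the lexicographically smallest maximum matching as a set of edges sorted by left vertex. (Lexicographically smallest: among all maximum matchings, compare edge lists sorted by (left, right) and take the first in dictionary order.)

Lex-smallest maximum matching: {(1,4), (3,10), (6,8), (12,11), (14,17), (18,2), (19,0), (20,22), (21,5)}

|M| = 9 (so the lex-smallest maximum matching has 9 edges)
process left vertices in ascending order; for each, take the smallest-labelled available neighbour that still permits 9 edges overall, or leave it unmatched if none does
lex-smallest matching: {1-4, 3-10, 6-8, 12-11, 14-17, 18-2, 19-0, 20-22, 21-5}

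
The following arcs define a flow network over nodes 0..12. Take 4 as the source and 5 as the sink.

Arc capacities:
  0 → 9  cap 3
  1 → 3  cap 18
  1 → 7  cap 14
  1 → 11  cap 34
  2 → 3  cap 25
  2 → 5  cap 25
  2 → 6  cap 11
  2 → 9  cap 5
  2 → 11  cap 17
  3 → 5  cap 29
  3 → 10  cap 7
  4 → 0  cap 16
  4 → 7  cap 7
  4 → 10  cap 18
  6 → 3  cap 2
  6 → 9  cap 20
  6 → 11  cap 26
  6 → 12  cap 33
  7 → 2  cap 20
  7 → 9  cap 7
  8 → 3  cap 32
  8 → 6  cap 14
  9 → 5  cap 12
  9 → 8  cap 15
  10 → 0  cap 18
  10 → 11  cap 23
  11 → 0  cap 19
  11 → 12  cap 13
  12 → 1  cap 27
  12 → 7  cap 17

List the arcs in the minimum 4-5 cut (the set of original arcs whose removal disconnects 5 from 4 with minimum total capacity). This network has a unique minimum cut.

Min-cut arcs: {(0,9), (4,7), (11,12)} (total capacity 23)

augment #1: 4→0→9→5 push 3
augment #2: 4→7→2→5 push 7
augment #3: 4→10→11→12→1→3→5 push 13
max flow = 23; residual-reachable set from 4 gives S-side
cut edges (S→T): {(0,9), (4,7), (11,12)} total cap 23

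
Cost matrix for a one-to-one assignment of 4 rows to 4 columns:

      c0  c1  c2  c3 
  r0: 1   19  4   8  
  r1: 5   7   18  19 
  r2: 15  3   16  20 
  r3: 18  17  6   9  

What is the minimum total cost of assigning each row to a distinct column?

optimal assignment: row0→col2 (cost 4), row1→col0 (cost 5), row2→col1 (cost 3), row3→col3 (cost 9)
total = 4 + 5 + 3 + 9 = 21

Minimum assignment cost: 21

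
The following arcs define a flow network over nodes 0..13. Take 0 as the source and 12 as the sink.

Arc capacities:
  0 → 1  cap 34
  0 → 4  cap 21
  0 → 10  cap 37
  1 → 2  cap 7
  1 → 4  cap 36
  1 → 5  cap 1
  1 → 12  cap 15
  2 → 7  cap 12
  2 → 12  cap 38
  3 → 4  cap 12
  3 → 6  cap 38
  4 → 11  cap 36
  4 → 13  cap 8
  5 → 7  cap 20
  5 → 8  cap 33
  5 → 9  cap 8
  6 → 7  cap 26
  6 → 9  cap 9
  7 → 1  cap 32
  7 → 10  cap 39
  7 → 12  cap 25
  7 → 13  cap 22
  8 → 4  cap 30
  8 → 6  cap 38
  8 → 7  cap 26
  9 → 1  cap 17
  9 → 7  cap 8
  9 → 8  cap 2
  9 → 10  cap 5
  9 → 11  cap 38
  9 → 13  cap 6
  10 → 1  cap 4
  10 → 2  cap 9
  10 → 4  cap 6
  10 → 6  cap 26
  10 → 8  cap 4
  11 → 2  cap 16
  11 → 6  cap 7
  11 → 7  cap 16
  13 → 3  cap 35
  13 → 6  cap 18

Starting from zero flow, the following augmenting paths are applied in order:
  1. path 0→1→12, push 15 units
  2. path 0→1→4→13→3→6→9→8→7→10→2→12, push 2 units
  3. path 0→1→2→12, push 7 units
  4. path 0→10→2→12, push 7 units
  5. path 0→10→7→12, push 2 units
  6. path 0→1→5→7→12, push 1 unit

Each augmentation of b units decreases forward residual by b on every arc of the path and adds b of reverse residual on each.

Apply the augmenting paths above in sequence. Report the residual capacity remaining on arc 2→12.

Residual capacity of (2,12): 22

after path 1 (0→1→12, push 15): res(2,12)=38
after path 2 (0→1→4→13→3→6→9→8→7→10→2→12, push 2): res(2,12)=36
after path 3 (0→1→2→12, push 7): res(2,12)=29
after path 4 (0→10→2→12, push 7): res(2,12)=22
after path 5 (0→10→7→12, push 2): res(2,12)=22
after path 6 (0→1→5→7→12, push 1): res(2,12)=22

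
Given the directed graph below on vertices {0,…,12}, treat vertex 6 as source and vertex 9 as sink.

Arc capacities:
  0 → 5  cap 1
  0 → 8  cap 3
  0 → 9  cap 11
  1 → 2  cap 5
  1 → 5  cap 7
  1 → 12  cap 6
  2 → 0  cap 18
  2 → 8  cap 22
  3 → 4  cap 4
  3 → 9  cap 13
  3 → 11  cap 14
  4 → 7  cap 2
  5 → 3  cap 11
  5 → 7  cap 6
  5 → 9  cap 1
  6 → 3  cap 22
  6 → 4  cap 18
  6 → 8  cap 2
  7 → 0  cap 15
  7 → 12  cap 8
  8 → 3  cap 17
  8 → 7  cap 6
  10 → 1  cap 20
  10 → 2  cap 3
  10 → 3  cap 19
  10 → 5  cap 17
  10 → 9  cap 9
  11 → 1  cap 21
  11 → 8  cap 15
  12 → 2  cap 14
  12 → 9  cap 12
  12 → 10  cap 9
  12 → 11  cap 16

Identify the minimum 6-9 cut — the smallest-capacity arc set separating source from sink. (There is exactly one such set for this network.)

augment #1: 6→3→9 push 13
augment #2: 6→4→7→0→9 push 2
augment #3: 6→8→7→0→9 push 2
augment #4: 6→3→11→1→5→9 push 1
augment #5: 6→3→11→1→12→9 push 6
augment #6: 6→3→11→1→2→0→9 push 2
max flow = 26; residual-reachable set from 6 gives S-side
cut edges (S→T): {(4,7), (6,3), (6,8)} total cap 26

Min-cut arcs: {(4,7), (6,3), (6,8)} (total capacity 26)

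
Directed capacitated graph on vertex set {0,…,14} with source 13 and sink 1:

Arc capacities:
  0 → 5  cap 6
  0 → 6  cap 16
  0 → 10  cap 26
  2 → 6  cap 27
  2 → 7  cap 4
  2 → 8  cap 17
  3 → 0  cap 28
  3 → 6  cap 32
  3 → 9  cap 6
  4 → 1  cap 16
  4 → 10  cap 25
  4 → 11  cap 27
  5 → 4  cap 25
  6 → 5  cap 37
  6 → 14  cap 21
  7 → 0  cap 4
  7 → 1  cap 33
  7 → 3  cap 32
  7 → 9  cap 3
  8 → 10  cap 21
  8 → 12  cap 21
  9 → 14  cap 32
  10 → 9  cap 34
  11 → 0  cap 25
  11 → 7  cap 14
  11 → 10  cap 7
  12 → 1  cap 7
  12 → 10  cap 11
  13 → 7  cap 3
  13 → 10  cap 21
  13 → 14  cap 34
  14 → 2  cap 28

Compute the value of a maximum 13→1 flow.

augment #1: 13→7→1 bottleneck 3, total now 3
augment #2: 13→14→2→7→1 bottleneck 4, total now 7
augment #3: 13→14→2→8→12→1 bottleneck 7, total now 14
augment #4: 13→14→2→6→5→4→1 bottleneck 16, total now 30
augment #5: 13→14→2→6→5→4→11→7→1 bottleneck 1, total now 31

Maximum flow value: 31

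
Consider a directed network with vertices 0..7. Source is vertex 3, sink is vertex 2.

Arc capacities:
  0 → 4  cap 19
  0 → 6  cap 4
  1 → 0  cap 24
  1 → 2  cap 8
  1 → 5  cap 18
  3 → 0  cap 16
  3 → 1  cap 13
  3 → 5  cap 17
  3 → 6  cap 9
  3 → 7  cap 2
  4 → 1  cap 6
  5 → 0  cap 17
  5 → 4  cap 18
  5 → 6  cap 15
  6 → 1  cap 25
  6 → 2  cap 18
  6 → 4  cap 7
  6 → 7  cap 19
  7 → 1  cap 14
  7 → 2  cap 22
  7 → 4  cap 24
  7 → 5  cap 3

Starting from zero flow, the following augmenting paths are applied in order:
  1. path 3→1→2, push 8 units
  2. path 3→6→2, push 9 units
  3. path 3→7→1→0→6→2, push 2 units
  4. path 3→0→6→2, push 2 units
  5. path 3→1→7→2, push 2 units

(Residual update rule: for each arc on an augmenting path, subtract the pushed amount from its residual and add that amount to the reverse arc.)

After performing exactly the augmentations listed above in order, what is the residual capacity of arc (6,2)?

Residual capacity of (6,2): 5

after path 1 (3→1→2, push 8): res(6,2)=18
after path 2 (3→6→2, push 9): res(6,2)=9
after path 3 (3→7→1→0→6→2, push 2): res(6,2)=7
after path 4 (3→0→6→2, push 2): res(6,2)=5
after path 5 (3→1→7→2, push 2): res(6,2)=5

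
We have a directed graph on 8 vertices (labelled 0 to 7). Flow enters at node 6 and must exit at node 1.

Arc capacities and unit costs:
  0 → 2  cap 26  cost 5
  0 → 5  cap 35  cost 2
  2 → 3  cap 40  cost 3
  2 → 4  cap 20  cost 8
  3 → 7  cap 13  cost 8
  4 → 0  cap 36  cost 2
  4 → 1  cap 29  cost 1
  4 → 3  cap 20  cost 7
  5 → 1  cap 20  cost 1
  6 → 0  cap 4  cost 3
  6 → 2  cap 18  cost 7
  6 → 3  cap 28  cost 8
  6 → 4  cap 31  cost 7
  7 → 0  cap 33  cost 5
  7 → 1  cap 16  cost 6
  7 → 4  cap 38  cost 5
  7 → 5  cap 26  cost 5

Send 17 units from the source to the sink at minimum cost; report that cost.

Minimum cost for 17 units: 128

shortest-cost path #1: 6→0→5→1 push 4 @ unit cost 6 (adds 24)
shortest-cost path #2: 6→4→1 push 13 @ unit cost 8 (adds 104)
total cost = 128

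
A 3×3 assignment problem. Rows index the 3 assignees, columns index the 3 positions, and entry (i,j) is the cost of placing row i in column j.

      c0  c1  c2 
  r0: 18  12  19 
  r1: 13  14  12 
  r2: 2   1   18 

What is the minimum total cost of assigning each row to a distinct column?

Minimum assignment cost: 26

optimal assignment: row0→col1 (cost 12), row1→col2 (cost 12), row2→col0 (cost 2)
total = 12 + 12 + 2 = 26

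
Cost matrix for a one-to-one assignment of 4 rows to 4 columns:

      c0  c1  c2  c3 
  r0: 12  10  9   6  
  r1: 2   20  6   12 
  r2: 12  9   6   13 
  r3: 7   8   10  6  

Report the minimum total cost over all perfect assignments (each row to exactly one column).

Minimum assignment cost: 22

optimal assignment: row0→col3 (cost 6), row1→col0 (cost 2), row2→col2 (cost 6), row3→col1 (cost 8)
total = 6 + 2 + 6 + 8 = 22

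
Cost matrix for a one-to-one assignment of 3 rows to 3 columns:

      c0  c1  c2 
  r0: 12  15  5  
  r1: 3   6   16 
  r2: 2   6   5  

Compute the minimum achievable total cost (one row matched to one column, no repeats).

optimal assignment: row0→col2 (cost 5), row1→col1 (cost 6), row2→col0 (cost 2)
total = 5 + 6 + 2 = 13

Minimum assignment cost: 13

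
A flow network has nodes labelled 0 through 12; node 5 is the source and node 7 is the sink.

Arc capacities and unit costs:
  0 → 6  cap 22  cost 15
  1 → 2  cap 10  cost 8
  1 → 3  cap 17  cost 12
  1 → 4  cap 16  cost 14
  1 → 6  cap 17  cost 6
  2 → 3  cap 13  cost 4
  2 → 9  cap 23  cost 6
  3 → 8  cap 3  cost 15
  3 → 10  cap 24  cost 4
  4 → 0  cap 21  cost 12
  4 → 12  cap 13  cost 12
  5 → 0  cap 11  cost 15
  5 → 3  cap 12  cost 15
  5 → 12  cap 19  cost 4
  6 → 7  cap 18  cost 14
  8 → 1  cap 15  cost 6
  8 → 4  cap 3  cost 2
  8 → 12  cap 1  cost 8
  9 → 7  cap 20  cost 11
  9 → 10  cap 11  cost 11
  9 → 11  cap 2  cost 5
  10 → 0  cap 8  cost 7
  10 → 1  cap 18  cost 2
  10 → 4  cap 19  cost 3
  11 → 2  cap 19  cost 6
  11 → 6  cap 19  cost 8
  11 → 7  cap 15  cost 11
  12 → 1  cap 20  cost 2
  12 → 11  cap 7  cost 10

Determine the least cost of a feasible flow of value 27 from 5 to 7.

Minimum cost for 27 units: 828

shortest-cost path #1: 5→12→11→7 push 7 @ unit cost 25 (adds 175)
shortest-cost path #2: 5→12→1→6→7 push 12 @ unit cost 26 (adds 312)
shortest-cost path #3: 5→3→10→1→6→7 push 5 @ unit cost 41 (adds 205)
shortest-cost path #4: 5→0→6→7 push 1 @ unit cost 44 (adds 44)
shortest-cost path #5: 5→3→10→1→2→9→7 push 2 @ unit cost 46 (adds 92)
total cost = 828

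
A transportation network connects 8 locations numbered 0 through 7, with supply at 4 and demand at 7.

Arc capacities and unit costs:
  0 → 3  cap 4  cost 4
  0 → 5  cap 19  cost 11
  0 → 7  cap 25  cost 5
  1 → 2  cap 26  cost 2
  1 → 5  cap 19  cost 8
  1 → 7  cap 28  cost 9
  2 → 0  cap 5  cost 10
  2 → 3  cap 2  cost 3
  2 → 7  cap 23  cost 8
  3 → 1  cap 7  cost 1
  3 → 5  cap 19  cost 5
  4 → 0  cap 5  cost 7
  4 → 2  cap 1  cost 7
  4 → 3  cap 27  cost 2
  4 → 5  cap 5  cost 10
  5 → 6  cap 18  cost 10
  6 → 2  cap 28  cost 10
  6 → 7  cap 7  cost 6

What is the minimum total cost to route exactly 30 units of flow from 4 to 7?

shortest-cost path #1: 4→0→7 push 5 @ unit cost 12 (adds 60)
shortest-cost path #2: 4→3→1→7 push 7 @ unit cost 12 (adds 84)
shortest-cost path #3: 4→2→7 push 1 @ unit cost 15 (adds 15)
shortest-cost path #4: 4→3→5→6→7 push 7 @ unit cost 23 (adds 161)
shortest-cost path #5: 4→3→5→6→2→7 push 10 @ unit cost 35 (adds 350)
total cost = 670

Minimum cost for 30 units: 670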